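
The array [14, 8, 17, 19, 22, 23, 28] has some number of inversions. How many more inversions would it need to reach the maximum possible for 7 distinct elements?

Maximum inversions for 7 distinct elements is C(7, 2) = 7·6/2 = 21.
Current inversions — for each element, count later smaller elements:
14: 1
8: 0
17: 0
19: 0
22: 0
23: 0
28: 0
Current total: 1 + 0 + 0 + 0 + 0 + 0 + 0 = 1
Shortfall: 21 − 1 = 20

20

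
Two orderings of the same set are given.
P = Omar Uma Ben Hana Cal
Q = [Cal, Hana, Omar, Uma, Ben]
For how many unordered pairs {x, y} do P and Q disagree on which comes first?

7

Assign each item its position (1..5) in the first ordering, then rewrite the second ordering as that position sequence:
positions: Omar→1, Uma→2, Ben→3, Hana→4, Cal→5
second ordering as positions: [5, 4, 1, 2, 3]
Discordant pairs = inversions in this position sequence.
5: 4, 1, 2, 3 → 4
4: 1, 2, 3 → 3
1: 0
2: 0
3: 0
Total: 4 + 3 + 0 + 0 + 0 = 7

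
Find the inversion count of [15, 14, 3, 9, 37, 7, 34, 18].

12

For each element, count later entries that are smaller:
15: 4
14: 3
3: 0
9: 1
37: 3
7: 0
34: 1
18: 0
Sum: 4 + 3 + 0 + 1 + 3 + 0 + 1 + 0 = 12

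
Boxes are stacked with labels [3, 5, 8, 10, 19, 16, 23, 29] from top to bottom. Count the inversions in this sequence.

1 inversion

Element-by-element contributions:
3 → none → 0
5 → none → 0
8 → none → 0
10 → none → 0
19 → 16 → 1
16 → none → 0
23 → none → 0
29 → none → 0
Sum: 0 + 0 + 0 + 0 + 1 + 0 + 0 + 0 = 1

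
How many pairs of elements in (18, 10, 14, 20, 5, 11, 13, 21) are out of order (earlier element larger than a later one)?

There are 12 inversions.

For each element, count later entries that are smaller:
18: 5
10: 1
14: 3
20: 3
5: 0
11: 0
13: 0
21: 0
Sum: 5 + 1 + 3 + 3 + 0 + 0 + 0 + 0 = 12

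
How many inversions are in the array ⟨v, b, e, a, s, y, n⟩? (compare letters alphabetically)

Sweep left to right; for each value list the smaller values that follow it:
v → b, e, a, s, n → 5
b → a → 1
e → a → 1
a → none → 0
s → n → 1
y → n → 1
n → none → 0
Sum: 5 + 1 + 1 + 0 + 1 + 1 + 0 = 9

9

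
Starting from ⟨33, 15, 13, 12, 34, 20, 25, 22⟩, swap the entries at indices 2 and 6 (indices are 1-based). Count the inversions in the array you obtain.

There are 14 inversions.

Positions 2 and 6 hold 15 and 20; after swapping, the array is [33, 20, 13, 12, 34, 15, 25, 22].
Element-by-element contributions:
33: 6
20: 3
13: 1
12: 0
34: 3
15: 0
25: 1
22: 0
Sum: 6 + 3 + 1 + 0 + 3 + 0 + 1 + 0 = 14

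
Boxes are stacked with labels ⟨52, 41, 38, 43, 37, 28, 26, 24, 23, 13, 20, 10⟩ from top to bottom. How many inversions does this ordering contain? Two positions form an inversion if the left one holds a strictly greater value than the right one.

For each element, count later entries that are smaller:
52: 11
41: 9
38: 8
43: 8
37: 7
28: 6
26: 5
24: 4
23: 3
13: 1
20: 1
10: 0
Sum: 11 + 9 + 8 + 8 + 7 + 6 + 5 + 4 + 3 + 1 + 1 + 0 = 63

63 inversions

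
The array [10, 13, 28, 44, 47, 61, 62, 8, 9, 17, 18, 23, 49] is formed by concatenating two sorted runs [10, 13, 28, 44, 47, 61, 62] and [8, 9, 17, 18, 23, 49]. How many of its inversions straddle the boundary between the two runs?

Take each right-half value and tally the left-half values above it:
r = 8: 10, 13, 28, 44, 47, 61, 62 → 7
r = 9: 10, 13, 28, 44, 47, 61, 62 → 7
r = 17: 28, 44, 47, 61, 62 → 5
r = 18: 28, 44, 47, 61, 62 → 5
r = 23: 28, 44, 47, 61, 62 → 5
r = 49: 61, 62 → 2
Cross-inversions: 7 + 7 + 5 + 5 + 5 + 2 = 31

There are 31 split inversions.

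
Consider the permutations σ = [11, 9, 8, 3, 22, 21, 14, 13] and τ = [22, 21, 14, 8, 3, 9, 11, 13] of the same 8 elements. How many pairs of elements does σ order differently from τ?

Assign each item its position (1..8) in the first ordering, then rewrite the second ordering as that position sequence:
positions: 11→1, 9→2, 8→3, 3→4, 22→5, 21→6, 14→7, 13→8
second ordering as positions: [5, 6, 7, 3, 4, 2, 1, 8]
Discordant pairs = inversions in this position sequence.
5: 3, 4, 2, 1 → 4
6: 3, 4, 2, 1 → 4
7: 3, 4, 2, 1 → 4
3: 2, 1 → 2
4: 2, 1 → 2
2: 1 → 1
1: 0
8: 0
Total: 4 + 4 + 4 + 2 + 2 + 1 + 0 + 0 = 17

17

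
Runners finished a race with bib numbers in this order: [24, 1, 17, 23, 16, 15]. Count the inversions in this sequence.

Out-of-order pairs: 10

Inversion pairs (indices are 0-based):
(0,1): 24 > 1
(0,2): 24 > 17
(0,3): 24 > 23
(0,4): 24 > 16
(0,5): 24 > 15
(2,4): 17 > 16
(2,5): 17 > 15
(3,4): 23 > 16
(3,5): 23 > 15
(4,5): 16 > 15
That's 10 pairs.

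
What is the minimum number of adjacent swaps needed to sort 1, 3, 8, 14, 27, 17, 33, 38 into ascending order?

The minimum number of adjacent swaps to sort an array equals its inversion count, since every such swap removes exactly one inversion.
Count inversions — for each element, later elements that are smaller:
1: none → 0
3: none → 0
8: none → 0
14: none → 0
27: 17 → 1
17: none → 0
33: none → 0
38: none → 0
Total inversions: 0 + 0 + 0 + 0 + 1 + 0 + 0 + 0 = 1

1 swap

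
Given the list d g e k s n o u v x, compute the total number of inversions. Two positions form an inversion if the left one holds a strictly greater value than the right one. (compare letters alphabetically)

3 inversions

Sweep left to right; for each value list the smaller values that follow it:
d → none → 0
g → e → 1
e → none → 0
k → none → 0
s → n, o → 2
n → none → 0
o → none → 0
u → none → 0
v → none → 0
x → none → 0
Sum: 0 + 1 + 0 + 0 + 2 + 0 + 0 + 0 + 0 + 0 = 3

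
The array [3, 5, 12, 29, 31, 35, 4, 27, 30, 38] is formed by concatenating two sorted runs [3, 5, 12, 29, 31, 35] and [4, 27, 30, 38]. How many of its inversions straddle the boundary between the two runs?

For each element r of the right run, count left-run elements greater than r:
r = 4: 5, 12, 29, 31, 35 → 5
r = 27: 29, 31, 35 → 3
r = 30: 31, 35 → 2
r = 38: none → 0
Cross-inversions: 5 + 3 + 2 + 0 = 10

Cross-inversions: 10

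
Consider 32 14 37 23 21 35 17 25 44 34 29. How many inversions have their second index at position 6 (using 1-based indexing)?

1

The element at index 6 is 35.
Elements before it: 32, 14, 37, 23, 21
Those larger than 35: 37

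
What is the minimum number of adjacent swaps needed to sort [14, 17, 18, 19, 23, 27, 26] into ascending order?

Adjacent swaps: 1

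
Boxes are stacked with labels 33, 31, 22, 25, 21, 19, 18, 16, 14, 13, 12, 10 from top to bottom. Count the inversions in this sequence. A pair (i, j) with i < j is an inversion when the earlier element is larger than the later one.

65 out-of-order pairs

Sweep left to right; for each value list the smaller values that follow it:
33 → 31, 22, 25, 21, 19, 18, 16, 14, 13, 12, 10 → 11
31 → 22, 25, 21, 19, 18, 16, 14, 13, 12, 10 → 10
22 → 21, 19, 18, 16, 14, 13, 12, 10 → 8
25 → 21, 19, 18, 16, 14, 13, 12, 10 → 8
21 → 19, 18, 16, 14, 13, 12, 10 → 7
19 → 18, 16, 14, 13, 12, 10 → 6
18 → 16, 14, 13, 12, 10 → 5
16 → 14, 13, 12, 10 → 4
14 → 13, 12, 10 → 3
13 → 12, 10 → 2
12 → 10 → 1
10 → none → 0
Sum: 11 + 10 + 8 + 8 + 7 + 6 + 5 + 4 + 3 + 2 + 1 + 0 = 65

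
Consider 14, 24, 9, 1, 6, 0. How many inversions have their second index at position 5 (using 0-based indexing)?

The element at index 5 is 0.
Elements before it: 14, 24, 9, 1, 6
Those larger than 0: 14, 24, 9, 1, 6

5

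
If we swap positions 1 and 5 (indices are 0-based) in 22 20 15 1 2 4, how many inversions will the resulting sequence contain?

9

Positions 1 and 5 hold 20 and 4; after swapping, the array is [22, 4, 15, 1, 2, 20].
Sweep left to right; for each value list the smaller values that follow it:
22: 5
4: 2
15: 2
1: 0
2: 0
20: 0
Sum: 5 + 2 + 2 + 0 + 0 + 0 = 9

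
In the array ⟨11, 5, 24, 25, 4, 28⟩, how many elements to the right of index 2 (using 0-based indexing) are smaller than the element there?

1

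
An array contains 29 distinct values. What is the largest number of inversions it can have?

The maximum occurs when the array is in strictly decreasing order: every one of the C(29, 2) pairs is inverted.
C(29, 2) = 29·28/2 = 406

406 inversions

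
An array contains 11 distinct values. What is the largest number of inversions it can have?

A reversed (strictly descending) arrangement makes every pair an inversion, giving C(11, 2) inversions.
C(11, 2) = 11·10/2 = 55

Inversions: 55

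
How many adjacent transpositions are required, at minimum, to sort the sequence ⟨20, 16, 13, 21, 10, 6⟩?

There are 12 adjacent swaps.

Each adjacent swap fixes exactly one inversion, so the minimum swap count equals the number of inversions.
Count inversions — for each element, later elements that are smaller:
20: 16, 13, 10, 6 → 4
16: 13, 10, 6 → 3
13: 10, 6 → 2
21: 10, 6 → 2
10: 6 → 1
6: none → 0
Total inversions: 4 + 3 + 2 + 2 + 1 + 0 = 12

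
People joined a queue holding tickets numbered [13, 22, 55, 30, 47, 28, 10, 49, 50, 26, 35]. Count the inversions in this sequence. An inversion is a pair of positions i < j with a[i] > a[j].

Element-by-element contributions:
13: 1
22: 1
55: 8
30: 3
47: 4
28: 2
10: 0
49: 2
50: 2
26: 0
35: 0
Sum: 1 + 1 + 8 + 3 + 4 + 2 + 0 + 2 + 2 + 0 + 0 = 23

23 inversions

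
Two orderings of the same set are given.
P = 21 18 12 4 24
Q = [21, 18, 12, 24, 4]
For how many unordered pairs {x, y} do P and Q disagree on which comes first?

Disagreeing pairs: 1

Assign each item its position (1..5) in the first ordering, then rewrite the second ordering as that position sequence:
positions: 21→1, 18→2, 12→3, 4→4, 24→5
second ordering as positions: [1, 2, 3, 5, 4]
Discordant pairs = inversions in this position sequence.
1: 0
2: 0
3: 0
5: 4 → 1
4: 0
Total: 0 + 0 + 0 + 1 + 0 = 1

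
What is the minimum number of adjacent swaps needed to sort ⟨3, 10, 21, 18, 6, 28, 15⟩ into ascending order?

The minimum number of adjacent swaps to sort an array equals its inversion count, since every such swap removes exactly one inversion.
Count inversions — for each element, later elements that are smaller:
3: none → 0
10: 6 → 1
21: 18, 6, 15 → 3
18: 6, 15 → 2
6: none → 0
28: 15 → 1
15: none → 0
Total inversions: 0 + 1 + 3 + 2 + 0 + 1 + 0 = 7

7 swaps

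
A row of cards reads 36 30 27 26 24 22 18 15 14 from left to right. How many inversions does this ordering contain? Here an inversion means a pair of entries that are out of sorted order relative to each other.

Count, for each position, how many later elements it exceeds:
36 → 30, 27, 26, 24, 22, 18, 15, 14 → 8
30 → 27, 26, 24, 22, 18, 15, 14 → 7
27 → 26, 24, 22, 18, 15, 14 → 6
26 → 24, 22, 18, 15, 14 → 5
24 → 22, 18, 15, 14 → 4
22 → 18, 15, 14 → 3
18 → 15, 14 → 2
15 → 14 → 1
14 → none → 0
Sum: 8 + 7 + 6 + 5 + 4 + 3 + 2 + 1 + 0 = 36

There are 36 inversions.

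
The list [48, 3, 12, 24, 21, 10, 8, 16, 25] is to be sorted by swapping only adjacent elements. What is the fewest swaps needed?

The minimum number of adjacent swaps to sort an array equals its inversion count, since every such swap removes exactly one inversion.
Count inversions — for each element, later elements that are smaller:
48: 3, 12, 24, 21, 10, 8, 16, 25 → 8
3: none → 0
12: 10, 8 → 2
24: 21, 10, 8, 16 → 4
21: 10, 8, 16 → 3
10: 8 → 1
8: none → 0
16: none → 0
25: none → 0
Total inversions: 8 + 0 + 2 + 4 + 3 + 1 + 0 + 0 + 0 = 18

18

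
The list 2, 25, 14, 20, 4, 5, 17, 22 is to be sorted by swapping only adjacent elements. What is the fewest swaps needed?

Minimum adjacent swaps = number of inversions (each swap of adjacent out-of-order elements removes one inversion and no swap can remove more).
Count inversions — for each element, later elements that are smaller:
2: none → 0
25: 14, 20, 4, 5, 17, 22 → 6
14: 4, 5 → 2
20: 4, 5, 17 → 3
4: none → 0
5: none → 0
17: none → 0
22: none → 0
Total inversions: 0 + 6 + 2 + 3 + 0 + 0 + 0 + 0 = 11

11 swaps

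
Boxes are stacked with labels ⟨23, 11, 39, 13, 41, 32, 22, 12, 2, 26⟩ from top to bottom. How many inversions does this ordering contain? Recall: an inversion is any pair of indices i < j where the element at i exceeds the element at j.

Count, for each position, how many later elements it exceeds:
23 → 11, 13, 22, 12, 2 → 5
11 → 2 → 1
39 → 13, 32, 22, 12, 2, 26 → 6
13 → 12, 2 → 2
41 → 32, 22, 12, 2, 26 → 5
32 → 22, 12, 2, 26 → 4
22 → 12, 2 → 2
12 → 2 → 1
2 → none → 0
26 → none → 0
Sum: 5 + 1 + 6 + 2 + 5 + 4 + 2 + 1 + 0 + 0 = 26

26 inversions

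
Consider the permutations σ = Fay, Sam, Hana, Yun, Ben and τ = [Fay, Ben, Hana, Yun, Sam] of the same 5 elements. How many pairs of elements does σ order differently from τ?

5 discordant pairs

Assign each item its position (1..5) in the first ordering, then rewrite the second ordering as that position sequence:
positions: Fay→1, Sam→2, Hana→3, Yun→4, Ben→5
second ordering as positions: [1, 5, 3, 4, 2]
Discordant pairs = inversions in this position sequence.
1: 0
5: 3, 4, 2 → 3
3: 2 → 1
4: 2 → 1
2: 0
Total: 0 + 3 + 1 + 1 + 0 = 5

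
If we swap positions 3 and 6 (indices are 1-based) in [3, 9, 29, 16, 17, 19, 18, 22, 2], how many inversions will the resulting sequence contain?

Positions 3 and 6 hold 29 and 19; after swapping, the array is [3, 9, 19, 16, 17, 29, 18, 22, 2].
Element-by-element contributions:
3: 1
9: 1
19: 4
16: 1
17: 1
29: 3
18: 1
22: 1
2: 0
Sum: 1 + 1 + 4 + 1 + 1 + 3 + 1 + 1 + 0 = 13

13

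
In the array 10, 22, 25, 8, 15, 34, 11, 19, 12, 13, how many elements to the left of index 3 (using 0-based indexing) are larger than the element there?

3

The element at index 3 is 8.
Elements before it: 10, 22, 25
Those larger than 8: 10, 22, 25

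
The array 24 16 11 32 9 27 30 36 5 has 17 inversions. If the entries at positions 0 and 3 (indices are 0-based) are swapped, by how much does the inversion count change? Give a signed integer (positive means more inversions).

+1

Positions 0 and 3 hold 24 and 32; after swapping, the array is [32, 16, 11, 24, 9, 27, 30, 36, 5].
Element-by-element contributions:
32 → 16, 11, 24, 9, 27, 30, 5 → 7
16 → 11, 9, 5 → 3
11 → 9, 5 → 2
24 → 9, 5 → 2
9 → 5 → 1
27 → 5 → 1
30 → 5 → 1
36 → 5 → 1
5 → none → 0
Sum: 7 + 3 + 2 + 2 + 1 + 1 + 1 + 1 + 0 = 18
Change: 18 − 17 = +1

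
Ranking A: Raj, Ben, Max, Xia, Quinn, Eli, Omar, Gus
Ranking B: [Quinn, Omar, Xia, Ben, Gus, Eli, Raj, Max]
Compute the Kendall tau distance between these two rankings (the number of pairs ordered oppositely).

18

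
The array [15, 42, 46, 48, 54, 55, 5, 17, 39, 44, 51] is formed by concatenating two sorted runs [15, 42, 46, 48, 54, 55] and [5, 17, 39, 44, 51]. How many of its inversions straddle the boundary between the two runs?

22 split inversions

Count, for every r in R, how many entries of L exceed r:
r = 5: 15, 42, 46, 48, 54, 55 → 6
r = 17: 42, 46, 48, 54, 55 → 5
r = 39: 42, 46, 48, 54, 55 → 5
r = 44: 46, 48, 54, 55 → 4
r = 51: 54, 55 → 2
Cross-inversions: 6 + 5 + 5 + 4 + 2 = 22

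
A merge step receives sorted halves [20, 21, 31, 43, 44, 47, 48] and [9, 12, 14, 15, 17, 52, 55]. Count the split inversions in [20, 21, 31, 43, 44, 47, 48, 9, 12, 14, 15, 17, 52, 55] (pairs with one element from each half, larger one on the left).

For each element r of the right run, count left-run elements greater than r:
r = 9: 20, 21, 31, 43, 44, 47, 48 → 7
r = 12: 20, 21, 31, 43, 44, 47, 48 → 7
r = 14: 20, 21, 31, 43, 44, 47, 48 → 7
r = 15: 20, 21, 31, 43, 44, 47, 48 → 7
r = 17: 20, 21, 31, 43, 44, 47, 48 → 7
r = 52: none → 0
r = 55: none → 0
Cross-inversions: 7 + 7 + 7 + 7 + 7 + 0 + 0 = 35

Cross-inversions: 35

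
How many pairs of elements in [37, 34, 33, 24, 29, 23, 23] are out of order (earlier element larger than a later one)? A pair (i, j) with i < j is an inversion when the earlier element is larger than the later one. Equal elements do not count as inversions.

19 inversions

Count, for each position, how many later elements it exceeds:
37: 6
34: 5
33: 4
24: 2
29: 2
23: 0
23: 0
Sum: 6 + 5 + 4 + 2 + 2 + 0 + 0 = 19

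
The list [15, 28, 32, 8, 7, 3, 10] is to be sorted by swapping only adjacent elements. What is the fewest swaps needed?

Swaps: 15

Minimum adjacent swaps = number of inversions (each swap of adjacent out-of-order elements removes one inversion and no swap can remove more).
Count inversions — for each element, later elements that are smaller:
15: 8, 7, 3, 10 → 4
28: 8, 7, 3, 10 → 4
32: 8, 7, 3, 10 → 4
8: 7, 3 → 2
7: 3 → 1
3: none → 0
10: none → 0
Total inversions: 4 + 4 + 4 + 2 + 1 + 0 + 0 = 15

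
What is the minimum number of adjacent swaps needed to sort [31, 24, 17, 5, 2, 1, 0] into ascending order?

Minimum adjacent swaps = number of inversions (each swap of adjacent out-of-order elements removes one inversion and no swap can remove more).
Count inversions — for each element, later elements that are smaller:
31: 24, 17, 5, 2, 1, 0 → 6
24: 17, 5, 2, 1, 0 → 5
17: 5, 2, 1, 0 → 4
5: 2, 1, 0 → 3
2: 1, 0 → 2
1: 0 → 1
0: none → 0
Total inversions: 6 + 5 + 4 + 3 + 2 + 1 + 0 = 21

21 swaps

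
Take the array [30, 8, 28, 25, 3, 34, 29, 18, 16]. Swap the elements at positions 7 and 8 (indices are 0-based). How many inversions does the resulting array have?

Positions 7 and 8 hold 18 and 16; after swapping, the array is [30, 8, 28, 25, 3, 34, 29, 16, 18].
Sweep left to right; for each value list the smaller values that follow it:
30: 7
8: 1
28: 4
25: 3
3: 0
34: 3
29: 2
16: 0
18: 0
Sum: 7 + 1 + 4 + 3 + 0 + 3 + 2 + 0 + 0 = 20

20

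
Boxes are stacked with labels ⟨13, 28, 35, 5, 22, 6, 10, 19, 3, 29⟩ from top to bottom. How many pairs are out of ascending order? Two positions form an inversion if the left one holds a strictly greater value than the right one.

25 inversions

Sweep left to right; for each value list the smaller values that follow it:
13 → 5, 6, 10, 3 → 4
28 → 5, 22, 6, 10, 19, 3 → 6
35 → 5, 22, 6, 10, 19, 3, 29 → 7
5 → 3 → 1
22 → 6, 10, 19, 3 → 4
6 → 3 → 1
10 → 3 → 1
19 → 3 → 1
3 → none → 0
29 → none → 0
Sum: 4 + 6 + 7 + 1 + 4 + 1 + 1 + 1 + 0 + 0 = 25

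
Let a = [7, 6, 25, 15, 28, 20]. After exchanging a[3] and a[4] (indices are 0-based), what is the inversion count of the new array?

Inversions: 5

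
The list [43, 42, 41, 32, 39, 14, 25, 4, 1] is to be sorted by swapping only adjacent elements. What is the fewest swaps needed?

34

The minimum number of adjacent swaps to sort an array equals its inversion count, since every such swap removes exactly one inversion.
Count inversions — for each element, later elements that are smaller:
43: 42, 41, 32, 39, 14, 25, 4, 1 → 8
42: 41, 32, 39, 14, 25, 4, 1 → 7
41: 32, 39, 14, 25, 4, 1 → 6
32: 14, 25, 4, 1 → 4
39: 14, 25, 4, 1 → 4
14: 4, 1 → 2
25: 4, 1 → 2
4: 1 → 1
1: none → 0
Total inversions: 8 + 7 + 6 + 4 + 4 + 2 + 2 + 1 + 0 = 34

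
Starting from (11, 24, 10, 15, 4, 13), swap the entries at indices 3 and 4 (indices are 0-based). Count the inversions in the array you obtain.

8 inversions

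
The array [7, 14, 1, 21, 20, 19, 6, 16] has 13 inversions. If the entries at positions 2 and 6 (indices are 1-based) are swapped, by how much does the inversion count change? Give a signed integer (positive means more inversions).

+1

Positions 2 and 6 hold 14 and 19; after swapping, the array is [7, 19, 1, 21, 20, 14, 6, 16].
Count, for each position, how many later elements it exceeds:
7 → 1, 6 → 2
19 → 1, 14, 6, 16 → 4
1 → none → 0
21 → 20, 14, 6, 16 → 4
20 → 14, 6, 16 → 3
14 → 6 → 1
6 → none → 0
16 → none → 0
Sum: 2 + 4 + 0 + 4 + 3 + 1 + 0 + 0 = 14
Change: 14 − 13 = +1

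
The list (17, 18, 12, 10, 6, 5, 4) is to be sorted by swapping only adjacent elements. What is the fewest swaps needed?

Adjacent swaps: 20

Each adjacent swap fixes exactly one inversion, so the minimum swap count equals the number of inversions.
Count inversions — for each element, later elements that are smaller:
17: 12, 10, 6, 5, 4 → 5
18: 12, 10, 6, 5, 4 → 5
12: 10, 6, 5, 4 → 4
10: 6, 5, 4 → 3
6: 5, 4 → 2
5: 4 → 1
4: none → 0
Total inversions: 5 + 5 + 4 + 3 + 2 + 1 + 0 = 20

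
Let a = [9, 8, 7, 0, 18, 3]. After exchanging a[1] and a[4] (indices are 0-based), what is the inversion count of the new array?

11 inversions

Positions 1 and 4 hold 8 and 18; after swapping, the array is [9, 18, 7, 0, 8, 3].
Sweep left to right; for each value list the smaller values that follow it:
9: 4
18: 4
7: 2
0: 0
8: 1
3: 0
Sum: 4 + 4 + 2 + 0 + 1 + 0 = 11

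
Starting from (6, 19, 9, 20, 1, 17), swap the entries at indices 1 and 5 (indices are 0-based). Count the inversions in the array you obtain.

6 inversions

Positions 1 and 5 hold 19 and 17; after swapping, the array is [6, 17, 9, 20, 1, 19].
Sweep left to right; for each value list the smaller values that follow it:
6 → 1 → 1
17 → 9, 1 → 2
9 → 1 → 1
20 → 1, 19 → 2
1 → none → 0
19 → none → 0
Sum: 1 + 2 + 1 + 2 + 0 + 0 = 6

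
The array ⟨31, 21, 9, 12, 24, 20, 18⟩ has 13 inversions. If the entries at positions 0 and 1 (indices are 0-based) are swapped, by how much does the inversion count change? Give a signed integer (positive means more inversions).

-1

Positions 0 and 1 hold 31 and 21; after swapping, the array is [21, 31, 9, 12, 24, 20, 18].
For each element, count later entries that are smaller:
21: 4
31: 5
9: 0
12: 0
24: 2
20: 1
18: 0
Sum: 4 + 5 + 0 + 0 + 2 + 1 + 0 = 12
Change: 12 − 13 = -1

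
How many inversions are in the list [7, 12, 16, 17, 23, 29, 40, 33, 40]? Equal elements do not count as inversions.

Sweep left to right; for each value list the smaller values that follow it:
7: 0
12: 0
16: 0
17: 0
23: 0
29: 0
40: 1
33: 0
40: 0
Sum: 0 + 0 + 0 + 0 + 0 + 0 + 1 + 0 + 0 = 1

1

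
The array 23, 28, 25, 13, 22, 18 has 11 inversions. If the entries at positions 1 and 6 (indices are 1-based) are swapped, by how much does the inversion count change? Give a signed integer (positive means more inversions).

Positions 1 and 6 hold 23 and 18; after swapping, the array is [18, 28, 25, 13, 22, 23].
For each element, count later entries that are smaller:
18 → 13 → 1
28 → 25, 13, 22, 23 → 4
25 → 13, 22, 23 → 3
13 → none → 0
22 → none → 0
23 → none → 0
Sum: 1 + 4 + 3 + 0 + 0 + 0 = 8
Change: 8 − 11 = -3

-3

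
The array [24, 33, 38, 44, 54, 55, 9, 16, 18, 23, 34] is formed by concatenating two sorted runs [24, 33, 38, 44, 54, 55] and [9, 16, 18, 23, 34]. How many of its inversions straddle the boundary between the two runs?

Take each right-half value and tally the left-half values above it:
r = 9: 24, 33, 38, 44, 54, 55 → 6
r = 16: 24, 33, 38, 44, 54, 55 → 6
r = 18: 24, 33, 38, 44, 54, 55 → 6
r = 23: 24, 33, 38, 44, 54, 55 → 6
r = 34: 38, 44, 54, 55 → 4
Cross-inversions: 6 + 6 + 6 + 6 + 4 = 28

There are 28 split inversions.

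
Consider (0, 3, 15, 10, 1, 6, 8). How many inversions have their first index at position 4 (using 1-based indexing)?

The element at index 4 is 10.
Elements after it: 1, 6, 8
Those smaller than 10: 1, 6, 8

3 such elements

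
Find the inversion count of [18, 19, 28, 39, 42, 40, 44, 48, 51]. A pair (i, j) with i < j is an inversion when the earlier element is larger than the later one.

Sweep left to right; for each value list the smaller values that follow it:
18 → none → 0
19 → none → 0
28 → none → 0
39 → none → 0
42 → 40 → 1
40 → none → 0
44 → none → 0
48 → none → 0
51 → none → 0
Sum: 0 + 0 + 0 + 0 + 1 + 0 + 0 + 0 + 0 = 1

1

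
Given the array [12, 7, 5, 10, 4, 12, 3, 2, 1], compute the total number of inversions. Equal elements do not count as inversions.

Sweep left to right; for each value list the smaller values that follow it:
12: 7
7: 5
5: 4
10: 4
4: 3
12: 3
3: 2
2: 1
1: 0
Sum: 7 + 5 + 4 + 4 + 3 + 3 + 2 + 1 + 0 = 29

There are 29 out-of-order pairs.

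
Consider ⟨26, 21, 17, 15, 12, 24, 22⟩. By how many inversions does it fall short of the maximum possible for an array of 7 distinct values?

8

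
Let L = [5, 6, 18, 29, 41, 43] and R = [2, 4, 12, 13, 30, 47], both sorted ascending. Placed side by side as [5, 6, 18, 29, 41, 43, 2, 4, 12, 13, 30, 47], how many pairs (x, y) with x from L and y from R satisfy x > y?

22

Count, for every r in R, how many entries of L exceed r:
r = 2: 5, 6, 18, 29, 41, 43 → 6
r = 4: 5, 6, 18, 29, 41, 43 → 6
r = 12: 18, 29, 41, 43 → 4
r = 13: 18, 29, 41, 43 → 4
r = 30: 41, 43 → 2
r = 47: none → 0
Cross-inversions: 6 + 6 + 4 + 4 + 2 + 0 = 22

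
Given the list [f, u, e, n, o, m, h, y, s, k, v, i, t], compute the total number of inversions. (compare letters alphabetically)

Element-by-element contributions:
f → e → 1
u → e, n, o, m, h, s, k, i, t → 9
e → none → 0
n → m, h, k, i → 4
o → m, h, k, i → 4
m → h, k, i → 3
h → none → 0
y → s, k, v, i, t → 5
s → k, i → 2
k → i → 1
v → i, t → 2
i → none → 0
t → none → 0
Sum: 1 + 9 + 0 + 4 + 4 + 3 + 0 + 5 + 2 + 1 + 2 + 0 + 0 = 31

Out-of-order pairs: 31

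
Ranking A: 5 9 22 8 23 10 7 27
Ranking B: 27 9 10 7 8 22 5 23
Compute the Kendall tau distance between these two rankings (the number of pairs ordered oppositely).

19

Assign each item its position (1..8) in the first ordering, then rewrite the second ordering as that position sequence:
positions: 5→1, 9→2, 22→3, 8→4, 23→5, 10→6, 7→7, 27→8
second ordering as positions: [8, 2, 6, 7, 4, 3, 1, 5]
Discordant pairs = inversions in this position sequence.
8: 2, 6, 7, 4, 3, 1, 5 → 7
2: 1 → 1
6: 4, 3, 1, 5 → 4
7: 4, 3, 1, 5 → 4
4: 3, 1 → 2
3: 1 → 1
1: 0
5: 0
Total: 7 + 1 + 4 + 4 + 2 + 1 + 0 + 0 = 19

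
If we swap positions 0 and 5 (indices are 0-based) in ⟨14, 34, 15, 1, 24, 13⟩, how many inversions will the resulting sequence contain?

Positions 0 and 5 hold 14 and 13; after swapping, the array is [13, 34, 15, 1, 24, 14].
For each element, count later entries that are smaller:
13: 1
34: 4
15: 2
1: 0
24: 1
14: 0
Sum: 1 + 4 + 2 + 0 + 1 + 0 = 8

8 inversions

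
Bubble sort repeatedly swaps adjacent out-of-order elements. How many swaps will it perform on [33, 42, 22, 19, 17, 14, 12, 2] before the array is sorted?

Minimum adjacent swaps = number of inversions (each swap of adjacent out-of-order elements removes one inversion and no swap can remove more).
Count inversions — for each element, later elements that are smaller:
33: 22, 19, 17, 14, 12, 2 → 6
42: 22, 19, 17, 14, 12, 2 → 6
22: 19, 17, 14, 12, 2 → 5
19: 17, 14, 12, 2 → 4
17: 14, 12, 2 → 3
14: 12, 2 → 2
12: 2 → 1
2: none → 0
Total inversions: 6 + 6 + 5 + 4 + 3 + 2 + 1 + 0 = 27

27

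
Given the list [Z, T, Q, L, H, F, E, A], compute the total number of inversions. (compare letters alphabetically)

Out-of-order pairs: 28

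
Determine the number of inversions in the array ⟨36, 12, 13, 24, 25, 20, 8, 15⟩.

17 inversions

For each element, count later entries that are smaller:
36: 7
12: 1
13: 1
24: 3
25: 3
20: 2
8: 0
15: 0
Sum: 7 + 1 + 1 + 3 + 3 + 2 + 0 + 0 = 17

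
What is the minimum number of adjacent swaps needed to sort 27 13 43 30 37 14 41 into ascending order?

There are 8 swaps.

The minimum number of adjacent swaps to sort an array equals its inversion count, since every such swap removes exactly one inversion.
Count inversions — for each element, later elements that are smaller:
27: 13, 14 → 2
13: none → 0
43: 30, 37, 14, 41 → 4
30: 14 → 1
37: 14 → 1
14: none → 0
41: none → 0
Total inversions: 2 + 0 + 4 + 1 + 1 + 0 + 0 = 8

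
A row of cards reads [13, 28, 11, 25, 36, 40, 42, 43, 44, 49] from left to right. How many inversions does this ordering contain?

3

Element-by-element contributions:
13 → 11 → 1
28 → 11, 25 → 2
11 → none → 0
25 → none → 0
36 → none → 0
40 → none → 0
42 → none → 0
43 → none → 0
44 → none → 0
49 → none → 0
Sum: 1 + 2 + 0 + 0 + 0 + 0 + 0 + 0 + 0 + 0 = 3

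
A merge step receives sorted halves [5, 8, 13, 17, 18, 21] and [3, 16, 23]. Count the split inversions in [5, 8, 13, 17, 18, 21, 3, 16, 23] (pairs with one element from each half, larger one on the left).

There are 9 cross-inversions.

Count, for every r in R, how many entries of L exceed r:
r = 3: 5, 8, 13, 17, 18, 21 → 6
r = 16: 17, 18, 21 → 3
r = 23: none → 0
Cross-inversions: 6 + 3 + 0 = 9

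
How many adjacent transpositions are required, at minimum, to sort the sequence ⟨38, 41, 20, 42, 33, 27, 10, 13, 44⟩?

The minimum number of adjacent swaps to sort an array equals its inversion count, since every such swap removes exactly one inversion.
Count inversions — for each element, later elements that are smaller:
38: 20, 33, 27, 10, 13 → 5
41: 20, 33, 27, 10, 13 → 5
20: 10, 13 → 2
42: 33, 27, 10, 13 → 4
33: 27, 10, 13 → 3
27: 10, 13 → 2
10: none → 0
13: none → 0
44: none → 0
Total inversions: 5 + 5 + 2 + 4 + 3 + 2 + 0 + 0 + 0 = 21

There are 21 adjacent swaps.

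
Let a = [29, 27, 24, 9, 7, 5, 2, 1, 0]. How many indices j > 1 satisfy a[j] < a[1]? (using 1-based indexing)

8

The element at index 1 is 29.
Elements after it: 27, 24, 9, 7, 5, 2, 1, 0
Those smaller than 29: 27, 24, 9, 7, 5, 2, 1, 0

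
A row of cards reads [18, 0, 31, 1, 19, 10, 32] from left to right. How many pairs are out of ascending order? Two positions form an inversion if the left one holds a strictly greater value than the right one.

Inversion pairs (indices are 0-based):
(0,1): 18 > 0
(0,3): 18 > 1
(0,5): 18 > 10
(2,3): 31 > 1
(2,4): 31 > 19
(2,5): 31 > 10
(4,5): 19 > 10
That's 7 pairs.

7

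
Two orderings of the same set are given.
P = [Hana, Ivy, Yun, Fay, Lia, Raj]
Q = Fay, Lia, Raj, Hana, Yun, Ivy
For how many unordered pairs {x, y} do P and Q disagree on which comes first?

10 disagreeing pairs

Assign each item its position (1..6) in the first ordering, then rewrite the second ordering as that position sequence:
positions: Hana→1, Ivy→2, Yun→3, Fay→4, Lia→5, Raj→6
second ordering as positions: [4, 5, 6, 1, 3, 2]
Discordant pairs = inversions in this position sequence.
4: 1, 3, 2 → 3
5: 1, 3, 2 → 3
6: 1, 3, 2 → 3
1: 0
3: 2 → 1
2: 0
Total: 3 + 3 + 3 + 0 + 1 + 0 = 10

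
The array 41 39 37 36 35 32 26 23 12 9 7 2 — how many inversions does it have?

66 out-of-order pairs

Count, for each position, how many later elements it exceeds:
41 → 39, 37, 36, 35, 32, 26, 23, 12, 9, 7, 2 → 11
39 → 37, 36, 35, 32, 26, 23, 12, 9, 7, 2 → 10
37 → 36, 35, 32, 26, 23, 12, 9, 7, 2 → 9
36 → 35, 32, 26, 23, 12, 9, 7, 2 → 8
35 → 32, 26, 23, 12, 9, 7, 2 → 7
32 → 26, 23, 12, 9, 7, 2 → 6
26 → 23, 12, 9, 7, 2 → 5
23 → 12, 9, 7, 2 → 4
12 → 9, 7, 2 → 3
9 → 7, 2 → 2
7 → 2 → 1
2 → none → 0
Sum: 11 + 10 + 9 + 8 + 7 + 6 + 5 + 4 + 3 + 2 + 1 + 0 = 66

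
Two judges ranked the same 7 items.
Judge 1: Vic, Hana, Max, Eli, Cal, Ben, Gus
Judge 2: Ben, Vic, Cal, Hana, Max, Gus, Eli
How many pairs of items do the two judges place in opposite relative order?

9

Assign each item its position (1..7) in the first ordering, then rewrite the second ordering as that position sequence:
positions: Vic→1, Hana→2, Max→3, Eli→4, Cal→5, Ben→6, Gus→7
second ordering as positions: [6, 1, 5, 2, 3, 7, 4]
Discordant pairs = inversions in this position sequence.
6: 1, 5, 2, 3, 4 → 5
1: 0
5: 2, 3, 4 → 3
2: 0
3: 0
7: 4 → 1
4: 0
Total: 5 + 0 + 3 + 0 + 0 + 1 + 0 = 9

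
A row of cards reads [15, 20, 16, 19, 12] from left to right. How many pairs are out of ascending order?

6 inversions

Out-of-order index pairs (1-indexed):
(1,5): 15 > 12
(2,3): 20 > 16
(2,4): 20 > 19
(2,5): 20 > 12
(3,5): 16 > 12
(4,5): 19 > 12
That's 6 pairs.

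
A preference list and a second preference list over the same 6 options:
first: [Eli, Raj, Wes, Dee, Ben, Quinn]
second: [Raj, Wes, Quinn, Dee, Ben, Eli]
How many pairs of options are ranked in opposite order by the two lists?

There are 7 pairs.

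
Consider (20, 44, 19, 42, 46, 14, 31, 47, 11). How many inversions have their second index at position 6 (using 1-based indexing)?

The element at index 6 is 14.
Elements before it: 20, 44, 19, 42, 46
Those larger than 14: 20, 44, 19, 42, 46

5 such elements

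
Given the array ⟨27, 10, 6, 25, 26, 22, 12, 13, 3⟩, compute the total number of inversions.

24

Element-by-element contributions:
27 → 10, 6, 25, 26, 22, 12, 13, 3 → 8
10 → 6, 3 → 2
6 → 3 → 1
25 → 22, 12, 13, 3 → 4
26 → 22, 12, 13, 3 → 4
22 → 12, 13, 3 → 3
12 → 3 → 1
13 → 3 → 1
3 → none → 0
Sum: 8 + 2 + 1 + 4 + 4 + 3 + 1 + 1 + 0 = 24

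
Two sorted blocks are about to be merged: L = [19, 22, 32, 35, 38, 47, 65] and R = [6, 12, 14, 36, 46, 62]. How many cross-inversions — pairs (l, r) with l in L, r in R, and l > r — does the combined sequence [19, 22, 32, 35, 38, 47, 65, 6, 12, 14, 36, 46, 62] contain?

27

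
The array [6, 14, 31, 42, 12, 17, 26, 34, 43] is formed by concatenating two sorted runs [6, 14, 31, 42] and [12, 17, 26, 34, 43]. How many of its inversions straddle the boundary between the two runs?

8

Take each right-half value and tally the left-half values above it:
r = 12: 14, 31, 42 → 3
r = 17: 31, 42 → 2
r = 26: 31, 42 → 2
r = 34: 42 → 1
r = 43: none → 0
Cross-inversions: 3 + 2 + 2 + 1 + 0 = 8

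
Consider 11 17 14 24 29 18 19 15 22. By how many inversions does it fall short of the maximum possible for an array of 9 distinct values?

24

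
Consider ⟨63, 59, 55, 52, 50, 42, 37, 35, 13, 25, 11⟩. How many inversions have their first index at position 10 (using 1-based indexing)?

1

The element at index 10 is 25.
Elements after it: 11
Those smaller than 25: 11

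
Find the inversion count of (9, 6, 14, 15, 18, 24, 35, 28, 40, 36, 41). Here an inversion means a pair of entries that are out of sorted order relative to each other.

There are 3 inversions.

Element-by-element contributions:
9 → 6 → 1
6 → none → 0
14 → none → 0
15 → none → 0
18 → none → 0
24 → none → 0
35 → 28 → 1
28 → none → 0
40 → 36 → 1
36 → none → 0
41 → none → 0
Sum: 1 + 0 + 0 + 0 + 0 + 0 + 1 + 0 + 1 + 0 + 0 = 3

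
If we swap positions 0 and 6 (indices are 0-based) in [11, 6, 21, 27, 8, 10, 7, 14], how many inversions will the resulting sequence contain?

Positions 0 and 6 hold 11 and 7; after swapping, the array is [7, 6, 21, 27, 8, 10, 11, 14].
Sweep left to right; for each value list the smaller values that follow it:
7: 1
6: 0
21: 4
27: 4
8: 0
10: 0
11: 0
14: 0
Sum: 1 + 0 + 4 + 4 + 0 + 0 + 0 + 0 = 9

9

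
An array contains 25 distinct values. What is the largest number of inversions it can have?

300

The maximum occurs when the array is in strictly decreasing order: every one of the C(25, 2) pairs is inverted.
C(25, 2) = 25·24/2 = 300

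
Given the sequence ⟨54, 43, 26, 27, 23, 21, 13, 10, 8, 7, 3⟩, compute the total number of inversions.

54

Count, for each position, how many later elements it exceeds:
54 → 43, 26, 27, 23, 21, 13, 10, 8, 7, 3 → 10
43 → 26, 27, 23, 21, 13, 10, 8, 7, 3 → 9
26 → 23, 21, 13, 10, 8, 7, 3 → 7
27 → 23, 21, 13, 10, 8, 7, 3 → 7
23 → 21, 13, 10, 8, 7, 3 → 6
21 → 13, 10, 8, 7, 3 → 5
13 → 10, 8, 7, 3 → 4
10 → 8, 7, 3 → 3
8 → 7, 3 → 2
7 → 3 → 1
3 → none → 0
Sum: 10 + 9 + 7 + 7 + 6 + 5 + 4 + 3 + 2 + 1 + 0 = 54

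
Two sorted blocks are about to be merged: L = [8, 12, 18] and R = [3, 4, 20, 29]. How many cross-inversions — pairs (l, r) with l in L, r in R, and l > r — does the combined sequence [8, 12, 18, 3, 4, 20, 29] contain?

Count, for every r in R, how many entries of L exceed r:
r = 3: 8, 12, 18 → 3
r = 4: 8, 12, 18 → 3
r = 20: none → 0
r = 29: none → 0
Cross-inversions: 3 + 3 + 0 + 0 = 6

6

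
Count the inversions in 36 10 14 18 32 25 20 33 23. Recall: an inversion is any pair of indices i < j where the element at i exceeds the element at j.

14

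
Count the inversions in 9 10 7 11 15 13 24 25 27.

Element-by-element contributions:
9 → 7 → 1
10 → 7 → 1
7 → none → 0
11 → none → 0
15 → 13 → 1
13 → none → 0
24 → none → 0
25 → none → 0
27 → none → 0
Sum: 1 + 1 + 0 + 0 + 1 + 0 + 0 + 0 + 0 = 3

3 inversions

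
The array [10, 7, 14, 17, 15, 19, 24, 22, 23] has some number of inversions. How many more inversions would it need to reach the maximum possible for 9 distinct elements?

32

Maximum inversions for 9 distinct elements is C(9, 2) = 9·8/2 = 36.
Current inversions — for each element, count later smaller elements:
10: 1
7: 0
14: 0
17: 1
15: 0
19: 0
24: 2
22: 0
23: 0
Current total: 1 + 0 + 0 + 1 + 0 + 0 + 2 + 0 + 0 = 4
Shortfall: 36 − 4 = 32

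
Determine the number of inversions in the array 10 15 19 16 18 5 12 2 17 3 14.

33

Sweep left to right; for each value list the smaller values that follow it:
10: 3
15: 5
19: 8
16: 5
18: 6
5: 2
12: 2
2: 0
17: 2
3: 0
14: 0
Sum: 3 + 5 + 8 + 5 + 6 + 2 + 2 + 0 + 2 + 0 + 0 = 33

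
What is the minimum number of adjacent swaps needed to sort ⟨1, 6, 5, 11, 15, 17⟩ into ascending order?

There is 1 swap.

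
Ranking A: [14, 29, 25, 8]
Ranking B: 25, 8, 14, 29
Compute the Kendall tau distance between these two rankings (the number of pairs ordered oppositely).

Assign each item its position (1..4) in the first ordering, then rewrite the second ordering as that position sequence:
positions: 14→1, 29→2, 25→3, 8→4
second ordering as positions: [3, 4, 1, 2]
Discordant pairs = inversions in this position sequence.
3: 1, 2 → 2
4: 1, 2 → 2
1: 0
2: 0
Total: 2 + 2 + 0 + 0 = 4

4 discordant pairs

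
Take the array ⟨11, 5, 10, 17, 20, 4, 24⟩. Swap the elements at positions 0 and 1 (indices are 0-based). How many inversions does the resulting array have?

6 inversions

Positions 0 and 1 hold 11 and 5; after swapping, the array is [5, 11, 10, 17, 20, 4, 24].
Count, for each position, how many later elements it exceeds:
5: 1
11: 2
10: 1
17: 1
20: 1
4: 0
24: 0
Sum: 1 + 2 + 1 + 1 + 1 + 0 + 0 = 6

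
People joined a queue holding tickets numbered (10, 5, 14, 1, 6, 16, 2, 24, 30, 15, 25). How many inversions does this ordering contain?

15 inversions

Count, for each position, how many later elements it exceeds:
10 → 5, 1, 6, 2 → 4
5 → 1, 2 → 2
14 → 1, 6, 2 → 3
1 → none → 0
6 → 2 → 1
16 → 2, 15 → 2
2 → none → 0
24 → 15 → 1
30 → 15, 25 → 2
15 → none → 0
25 → none → 0
Sum: 4 + 2 + 3 + 0 + 1 + 2 + 0 + 1 + 2 + 0 + 0 = 15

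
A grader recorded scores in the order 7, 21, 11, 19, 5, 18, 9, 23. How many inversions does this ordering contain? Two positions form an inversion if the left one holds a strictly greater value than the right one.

12

Sweep left to right; for each value list the smaller values that follow it:
7: 1
21: 5
11: 2
19: 3
5: 0
18: 1
9: 0
23: 0
Sum: 1 + 5 + 2 + 3 + 0 + 1 + 0 + 0 = 12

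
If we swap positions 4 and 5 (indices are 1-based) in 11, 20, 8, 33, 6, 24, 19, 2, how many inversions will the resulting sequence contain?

Positions 4 and 5 hold 33 and 6; after swapping, the array is [11, 20, 8, 6, 33, 24, 19, 2].
Count, for each position, how many later elements it exceeds:
11: 3
20: 4
8: 2
6: 1
33: 3
24: 2
19: 1
2: 0
Sum: 3 + 4 + 2 + 1 + 3 + 2 + 1 + 0 = 16

16 inversions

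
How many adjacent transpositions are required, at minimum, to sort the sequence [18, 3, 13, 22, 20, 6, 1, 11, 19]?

The minimum number of adjacent swaps to sort an array equals its inversion count, since every such swap removes exactly one inversion.
Count inversions — for each element, later elements that are smaller:
18: 3, 13, 6, 1, 11 → 5
3: 1 → 1
13: 6, 1, 11 → 3
22: 20, 6, 1, 11, 19 → 5
20: 6, 1, 11, 19 → 4
6: 1 → 1
1: none → 0
11: none → 0
19: none → 0
Total inversions: 5 + 1 + 3 + 5 + 4 + 1 + 0 + 0 + 0 = 19

There are 19 adjacent swaps.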